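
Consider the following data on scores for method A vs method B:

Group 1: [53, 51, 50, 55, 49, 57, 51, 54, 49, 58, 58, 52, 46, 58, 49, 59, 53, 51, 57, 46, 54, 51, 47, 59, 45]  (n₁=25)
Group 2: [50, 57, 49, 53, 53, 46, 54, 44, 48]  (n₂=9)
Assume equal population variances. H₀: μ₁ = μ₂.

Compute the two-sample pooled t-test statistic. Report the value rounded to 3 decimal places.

x̄₁=52.480, s₁=4.331, n₁=25
x̄₂=50.444, s₂=4.157, n₂=9
s_p² = [24·4.331² + 8·4.157²]/32 = 18.3894
SE = √(s_p²·(1/25+1/9)) = 1.6670
t = (52.480−50.444)/1.6670 = 1.2211
df = 32

test statistic = 1.221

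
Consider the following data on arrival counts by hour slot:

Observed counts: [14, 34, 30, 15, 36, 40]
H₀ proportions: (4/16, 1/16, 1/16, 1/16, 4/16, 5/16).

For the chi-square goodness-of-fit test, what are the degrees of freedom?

degrees of freedom = 5

df = k − 1 = 6 − 1 = 5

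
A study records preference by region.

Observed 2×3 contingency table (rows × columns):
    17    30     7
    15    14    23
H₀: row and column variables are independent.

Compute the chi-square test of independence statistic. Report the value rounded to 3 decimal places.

test statistic = 14.444

Row totals [54, 52], col totals [32, 44, 30], n=106
χ² = (17−16.30)²/16.30 + (30−22.42)²/22.42 + (7−15.28)²/15.28 + (15−15.70)²/15.70 + (14−21.58)²/21.58 + (23−14.72)²/14.72 = 14.4439
df = 2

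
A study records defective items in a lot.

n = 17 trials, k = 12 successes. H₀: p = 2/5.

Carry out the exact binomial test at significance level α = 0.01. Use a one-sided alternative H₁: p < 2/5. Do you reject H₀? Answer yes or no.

Exact binomial: n=17, k=12, p₀=2/5=0.4000
P(X≤12) from Σ C(n,i)·p₀^i·(1−p₀)^(n−i)
p-value (one-sided, H₁ less) = 0.99748
At α=0.01: p ≥ α → fail to reject H₀

reject H₀: no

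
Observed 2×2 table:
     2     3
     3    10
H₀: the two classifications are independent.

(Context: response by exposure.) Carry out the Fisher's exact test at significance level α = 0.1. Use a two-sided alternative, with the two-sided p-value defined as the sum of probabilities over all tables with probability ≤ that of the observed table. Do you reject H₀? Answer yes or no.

Margins: r₁=5, r₂=13, c₁=5, c₂=13, n=18
p_obs = C(5,2)·C(13,3)/C(18,5); sum pmf over tables with pmf ≤ p_obs
p-value (two-sided) = 0.58275
At α=0.1: p ≥ α → fail to reject H₀

reject H₀: no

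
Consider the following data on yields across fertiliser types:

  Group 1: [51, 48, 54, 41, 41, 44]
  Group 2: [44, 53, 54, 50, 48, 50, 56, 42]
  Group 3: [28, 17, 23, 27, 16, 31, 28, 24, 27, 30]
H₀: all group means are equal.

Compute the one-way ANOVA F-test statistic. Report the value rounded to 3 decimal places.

test statistic = 60.918

Group means [46.50, 49.62, 25.10], grand mean 38.625
SSB = Σnᵢ(x̄ᵢ−x̄)² = 3169.350; SSW = ΣΣ(x−x̄ᵢ)² = 546.275
MSB = 3169.350/2 = 1584.6750; MSW = 546.275/21 = 26.0131
F = MSB/MSW = 60.9184
df = (2, 21)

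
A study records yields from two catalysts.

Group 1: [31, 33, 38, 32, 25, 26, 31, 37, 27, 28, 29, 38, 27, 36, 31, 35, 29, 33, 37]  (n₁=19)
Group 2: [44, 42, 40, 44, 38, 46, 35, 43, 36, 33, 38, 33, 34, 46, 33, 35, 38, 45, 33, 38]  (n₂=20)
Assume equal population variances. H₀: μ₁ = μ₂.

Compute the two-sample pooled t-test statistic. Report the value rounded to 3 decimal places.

x̄₁=31.737, s₁=4.214, n₁=19
x̄₂=38.700, s₂=4.714, n₂=20
s_p² = [18·4.214² + 19·4.714²]/37 = 20.0509
SE = √(s_p²·(1/19+1/20)) = 1.4345
t = (31.737−38.700)/1.4345 = -4.8540
df = 37

test statistic = -4.854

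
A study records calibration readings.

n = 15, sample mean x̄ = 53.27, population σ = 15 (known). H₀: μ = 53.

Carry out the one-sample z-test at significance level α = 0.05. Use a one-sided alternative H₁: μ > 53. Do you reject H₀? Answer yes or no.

SE = σ/√n = 15/√15 = 3.8730
z = (x̄−μ₀)/SE = (53.27−53)/3.8730 = 0.0697
p-value (one-sided, H₁ greater) = 0.47221
At α=0.05: p ≥ α → fail to reject H₀

reject H₀: no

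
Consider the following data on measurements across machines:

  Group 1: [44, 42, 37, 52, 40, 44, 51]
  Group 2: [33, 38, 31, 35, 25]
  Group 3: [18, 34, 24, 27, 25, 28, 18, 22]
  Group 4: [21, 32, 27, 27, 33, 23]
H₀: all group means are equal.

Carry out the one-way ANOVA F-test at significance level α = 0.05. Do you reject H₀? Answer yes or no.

Group means [44.29, 32.40, 24.50, 27.17], grand mean 31.962
SSB = Σnᵢ(x̄ᵢ−x̄)² = 1647.500; SSW = ΣΣ(x−x̄ᵢ)² = 589.462
MSB = 1647.500/3 = 549.1665; MSW = 589.462/22 = 26.7937
F = MSB/MSW = 20.4961
df = (3, 22)
p-value (upper-tail) = 0.00000
At α=0.05: p < α → reject H₀

reject H₀: yes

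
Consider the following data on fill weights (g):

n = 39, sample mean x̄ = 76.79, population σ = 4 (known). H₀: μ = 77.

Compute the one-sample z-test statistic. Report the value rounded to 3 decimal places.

test statistic = -0.328

SE = σ/√n = 4/√39 = 0.6405
z = (x̄−μ₀)/SE = (76.79−77)/0.6405 = -0.3279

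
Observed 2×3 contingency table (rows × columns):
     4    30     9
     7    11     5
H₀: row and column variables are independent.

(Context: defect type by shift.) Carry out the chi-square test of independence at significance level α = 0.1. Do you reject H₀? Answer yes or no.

Row totals [43, 23], col totals [11, 41, 14], n=66
χ² = (4−7.17)²/7.17 + (30−26.71)²/26.71 + (9−9.12)²/9.12 + (7−3.83)²/3.83 + (11−14.29)²/14.29 + (5−4.88)²/4.88 = 5.1811
df = 2
p-value (upper-tail) = 0.07498
At α=0.1: p < α → reject H₀

reject H₀: yes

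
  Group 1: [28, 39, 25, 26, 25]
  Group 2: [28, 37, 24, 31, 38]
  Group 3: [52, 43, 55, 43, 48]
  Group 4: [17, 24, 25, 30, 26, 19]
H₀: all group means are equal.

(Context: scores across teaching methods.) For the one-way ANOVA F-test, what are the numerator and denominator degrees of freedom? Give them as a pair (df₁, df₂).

k = 4 groups, N = 21 total
df = (k−1, N−k) = (4−1, 21−4) = (3, 17)

degrees of freedom = [3, 17]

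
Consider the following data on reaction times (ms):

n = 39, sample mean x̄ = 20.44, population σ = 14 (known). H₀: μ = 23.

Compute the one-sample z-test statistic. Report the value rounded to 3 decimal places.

test statistic = -1.142

SE = σ/√n = 14/√39 = 2.2418
z = (x̄−μ₀)/SE = (20.44−23)/2.2418 = -1.1419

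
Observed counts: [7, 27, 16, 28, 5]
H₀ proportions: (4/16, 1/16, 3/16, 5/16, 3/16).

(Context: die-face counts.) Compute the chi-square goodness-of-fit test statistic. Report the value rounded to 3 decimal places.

test statistic = 108.174

n = 83; E_i = n·p_i = [20.75, 5.19, 15.56, 25.94, 15.56]
χ² = (7−20.75)²/20.75 + (27−5.19)²/5.19 + (16−15.56)²/15.56 + (28−25.94)²/25.94 + (5−15.56)²/15.56 = 108.1743
df = 4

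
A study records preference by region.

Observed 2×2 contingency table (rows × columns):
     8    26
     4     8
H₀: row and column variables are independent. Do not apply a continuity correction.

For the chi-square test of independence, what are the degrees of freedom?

df = (r−1)(c−1) = (2−1)·(2−1) = 1

degrees of freedom = 1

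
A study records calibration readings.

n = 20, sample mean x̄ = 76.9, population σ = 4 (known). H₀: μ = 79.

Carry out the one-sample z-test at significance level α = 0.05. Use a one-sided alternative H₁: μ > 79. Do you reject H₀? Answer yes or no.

SE = σ/√n = 4/√20 = 0.8944
z = (x̄−μ₀)/SE = (76.9−79)/0.8944 = -2.3479
p-value (one-sided, H₁ greater) = 0.99056
At α=0.05: p ≥ α → fail to reject H₀

reject H₀: no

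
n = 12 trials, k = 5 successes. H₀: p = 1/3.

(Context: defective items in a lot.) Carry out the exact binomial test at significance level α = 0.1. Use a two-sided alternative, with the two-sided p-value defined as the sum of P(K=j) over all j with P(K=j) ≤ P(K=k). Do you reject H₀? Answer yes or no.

Exact binomial: n=12, k=5, p₀=1/3=0.3333
P(X=j) = C(n,j)·p₀^j·(1−p₀)^(n−j); p = Σ P(X=j) over j with P(X=j) ≤ P(X=5)
p-value (two-sided) = 0.54960
At α=0.1: p ≥ α → fail to reject H₀

reject H₀: no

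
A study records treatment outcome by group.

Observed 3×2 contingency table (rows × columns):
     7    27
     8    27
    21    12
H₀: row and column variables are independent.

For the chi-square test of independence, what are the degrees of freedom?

df = (r−1)(c−1) = (3−1)·(2−1) = 2

degrees of freedom = 2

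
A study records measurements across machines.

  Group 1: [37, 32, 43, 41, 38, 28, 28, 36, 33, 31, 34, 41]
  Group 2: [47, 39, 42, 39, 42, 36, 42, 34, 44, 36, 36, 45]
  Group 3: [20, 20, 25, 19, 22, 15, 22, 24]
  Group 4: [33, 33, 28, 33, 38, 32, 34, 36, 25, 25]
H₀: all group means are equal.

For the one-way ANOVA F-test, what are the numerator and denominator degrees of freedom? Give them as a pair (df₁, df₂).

degrees of freedom = [3, 38]

k = 4 groups, N = 42 total
df = (k−1, N−k) = (4−1, 42−4) = (3, 38)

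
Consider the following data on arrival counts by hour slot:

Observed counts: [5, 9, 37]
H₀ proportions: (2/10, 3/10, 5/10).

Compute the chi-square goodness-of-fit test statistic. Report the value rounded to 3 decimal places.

n = 51; E_i = n·p_i = [10.20, 15.30, 25.50]
χ² = (5−10.20)²/10.20 + (9−15.30)²/15.30 + (37−25.50)²/25.50 = 10.4314
df = 2

test statistic = 10.431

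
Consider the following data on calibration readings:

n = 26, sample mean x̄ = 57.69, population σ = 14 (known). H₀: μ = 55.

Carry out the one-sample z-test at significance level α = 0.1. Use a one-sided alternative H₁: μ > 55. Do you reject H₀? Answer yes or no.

SE = σ/√n = 14/√26 = 2.7456
z = (x̄−μ₀)/SE = (57.69−55)/2.7456 = 0.9797
p-value (one-sided, H₁ greater) = 0.16361
At α=0.1: p ≥ α → fail to reject H₀

reject H₀: no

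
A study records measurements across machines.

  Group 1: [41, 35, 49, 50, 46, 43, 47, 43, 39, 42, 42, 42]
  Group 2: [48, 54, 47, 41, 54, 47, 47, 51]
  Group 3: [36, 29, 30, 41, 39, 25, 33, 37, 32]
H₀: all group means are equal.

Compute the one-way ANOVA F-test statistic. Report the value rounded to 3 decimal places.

Group means [43.25, 48.62, 33.56], grand mean 41.724
SSB = Σnᵢ(x̄ᵢ−x̄)² = 1009.446; SSW = ΣΣ(x−x̄ᵢ)² = 538.347
MSB = 1009.446/2 = 504.7229; MSW = 538.347/26 = 20.7057
F = MSB/MSW = 24.3761
df = (2, 26)

test statistic = 24.376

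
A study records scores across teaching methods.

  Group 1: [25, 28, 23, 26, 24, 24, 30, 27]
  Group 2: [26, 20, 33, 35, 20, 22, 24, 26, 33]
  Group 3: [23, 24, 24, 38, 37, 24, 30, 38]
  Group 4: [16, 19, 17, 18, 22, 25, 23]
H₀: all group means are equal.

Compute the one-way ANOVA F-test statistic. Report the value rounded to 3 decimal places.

test statistic = 4.813

Group means [25.88, 26.56, 29.75, 20.00], grand mean 25.750
SSB = Σnᵢ(x̄ᵢ−x̄)² = 365.403; SSW = ΣΣ(x−x̄ᵢ)² = 708.597
MSB = 365.403/3 = 121.8009; MSW = 708.597/28 = 25.3070
F = MSB/MSW = 4.8129
df = (3, 28)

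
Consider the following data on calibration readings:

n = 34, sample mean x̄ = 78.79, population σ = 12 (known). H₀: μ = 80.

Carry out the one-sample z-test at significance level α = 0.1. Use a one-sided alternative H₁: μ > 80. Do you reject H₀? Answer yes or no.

reject H₀: no

SE = σ/√n = 12/√34 = 2.0580
z = (x̄−μ₀)/SE = (78.79−80)/2.0580 = -0.5880
p-value (one-sided, H₁ greater) = 0.72172
At α=0.1: p ≥ α → fail to reject H₀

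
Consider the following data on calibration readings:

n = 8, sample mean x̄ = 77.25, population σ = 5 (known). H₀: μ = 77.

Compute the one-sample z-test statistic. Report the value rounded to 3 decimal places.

test statistic = 0.141

SE = σ/√n = 5/√8 = 1.7678
z = (x̄−μ₀)/SE = (77.25−77)/1.7678 = 0.1414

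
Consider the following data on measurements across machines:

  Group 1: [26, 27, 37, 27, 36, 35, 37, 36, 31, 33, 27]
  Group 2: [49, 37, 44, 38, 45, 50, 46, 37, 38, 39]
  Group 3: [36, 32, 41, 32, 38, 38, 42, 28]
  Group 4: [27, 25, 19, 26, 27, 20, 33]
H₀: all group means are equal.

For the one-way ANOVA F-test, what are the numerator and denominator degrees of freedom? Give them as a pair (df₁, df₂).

degrees of freedom = [3, 32]

k = 4 groups, N = 36 total
df = (k−1, N−k) = (4−1, 36−4) = (3, 32)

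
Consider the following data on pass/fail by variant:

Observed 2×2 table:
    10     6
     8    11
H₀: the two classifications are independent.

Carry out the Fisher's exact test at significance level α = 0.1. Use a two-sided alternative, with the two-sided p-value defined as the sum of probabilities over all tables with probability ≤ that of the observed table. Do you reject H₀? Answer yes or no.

Margins: r₁=16, r₂=19, c₁=18, c₂=17, n=35
p_obs = C(16,10)·C(19,8)/C(35,18); sum pmf over tables with pmf ≤ p_obs
p-value (two-sided) = 0.31453
At α=0.1: p ≥ α → fail to reject H₀

reject H₀: no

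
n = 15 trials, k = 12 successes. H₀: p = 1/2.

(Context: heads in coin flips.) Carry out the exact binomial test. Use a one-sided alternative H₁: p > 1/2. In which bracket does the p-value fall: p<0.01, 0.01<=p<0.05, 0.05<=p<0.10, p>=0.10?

Exact binomial: n=15, k=12, p₀=1/2=0.5000
P(X≥12) from Σ C(n,i)·p₀^i·(1−p₀)^(n−i)
p-value (one-sided, H₁ greater) = 0.01758
→ bracket: 0.01<=p<0.05

p-value bracket: 0.01<=p<0.05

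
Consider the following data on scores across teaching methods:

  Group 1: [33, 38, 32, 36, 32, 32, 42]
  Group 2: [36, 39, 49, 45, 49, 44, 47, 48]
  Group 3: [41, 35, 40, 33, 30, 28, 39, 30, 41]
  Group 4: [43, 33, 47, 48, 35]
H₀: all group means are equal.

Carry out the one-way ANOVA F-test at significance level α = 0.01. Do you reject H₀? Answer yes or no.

Group means [35.00, 44.62, 35.22, 41.20], grand mean 38.793
SSB = Σnᵢ(x̄ᵢ−x̄)² = 516.528; SSW = ΣΣ(x−x̄ᵢ)² = 656.231
MSB = 516.528/3 = 172.1760; MSW = 656.231/25 = 26.2492
F = MSB/MSW = 6.5593
df = (3, 25)
p-value (upper-tail) = 0.00201
At α=0.01: p < α → reject H₀

reject H₀: yes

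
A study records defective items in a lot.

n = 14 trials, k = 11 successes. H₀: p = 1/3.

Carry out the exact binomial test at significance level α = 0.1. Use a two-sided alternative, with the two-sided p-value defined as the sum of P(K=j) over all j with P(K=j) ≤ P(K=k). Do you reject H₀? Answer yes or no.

reject H₀: yes

Exact binomial: n=14, k=11, p₀=1/3=0.3333
P(X=j) = C(n,j)·p₀^j·(1−p₀)^(n−j); p = Σ P(X=j) over j with P(X=j) ≤ P(X=11)
p-value (two-sided) = 0.00069
At α=0.1: p < α → reject H₀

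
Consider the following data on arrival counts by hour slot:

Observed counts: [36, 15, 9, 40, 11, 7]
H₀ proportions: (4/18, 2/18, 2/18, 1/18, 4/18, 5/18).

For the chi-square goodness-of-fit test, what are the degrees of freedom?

degrees of freedom = 5

df = k − 1 = 6 − 1 = 5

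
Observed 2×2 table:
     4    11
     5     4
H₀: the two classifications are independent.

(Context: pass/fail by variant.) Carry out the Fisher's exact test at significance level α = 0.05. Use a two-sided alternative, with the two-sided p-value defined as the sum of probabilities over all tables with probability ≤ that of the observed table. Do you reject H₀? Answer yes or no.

Margins: r₁=15, r₂=9, c₁=9, c₂=15, n=24
p_obs = C(15,4)·C(9,5)/C(24,9); sum pmf over tables with pmf ≤ p_obs
p-value (two-sided) = 0.21189
At α=0.05: p ≥ α → fail to reject H₀

reject H₀: no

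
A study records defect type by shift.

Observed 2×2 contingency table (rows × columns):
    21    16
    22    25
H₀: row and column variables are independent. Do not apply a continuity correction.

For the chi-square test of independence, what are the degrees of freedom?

degrees of freedom = 1

df = (r−1)(c−1) = (2−1)·(2−1) = 1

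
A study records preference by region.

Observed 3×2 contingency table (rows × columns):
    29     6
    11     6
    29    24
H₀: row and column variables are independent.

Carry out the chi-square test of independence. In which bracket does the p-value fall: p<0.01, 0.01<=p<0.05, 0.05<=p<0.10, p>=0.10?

Row totals [35, 17, 53], col totals [69, 36], n=105
χ² = (29−23.00)²/23.00 + (6−12.00)²/12.00 + (11−11.17)²/11.17 + (6−5.83)²/5.83 + (29−34.83)²/34.83 + (24−18.17)²/18.17 = 7.4178
df = 2
p-value (upper-tail) = 0.02450
→ bracket: 0.01<=p<0.05

p-value bracket: 0.01<=p<0.05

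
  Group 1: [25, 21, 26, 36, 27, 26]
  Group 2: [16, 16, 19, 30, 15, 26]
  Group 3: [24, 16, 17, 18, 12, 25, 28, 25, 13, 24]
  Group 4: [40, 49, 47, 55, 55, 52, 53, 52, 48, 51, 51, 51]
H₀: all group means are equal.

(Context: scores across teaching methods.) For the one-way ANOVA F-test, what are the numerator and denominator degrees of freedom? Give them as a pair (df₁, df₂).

k = 4 groups, N = 34 total
df = (k−1, N−k) = (4−1, 34−4) = (3, 30)

degrees of freedom = [3, 30]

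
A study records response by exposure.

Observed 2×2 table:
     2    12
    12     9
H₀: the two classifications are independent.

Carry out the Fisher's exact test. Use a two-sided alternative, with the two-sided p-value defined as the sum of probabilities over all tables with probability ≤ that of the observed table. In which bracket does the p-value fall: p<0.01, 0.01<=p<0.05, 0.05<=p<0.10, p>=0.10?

Margins: r₁=14, r₂=21, c₁=14, c₂=21, n=35
p_obs = C(14,2)·C(21,12)/C(35,14); sum pmf over tables with pmf ≤ p_obs
p-value (two-sided) = 0.01561
→ bracket: 0.01<=p<0.05

p-value bracket: 0.01<=p<0.05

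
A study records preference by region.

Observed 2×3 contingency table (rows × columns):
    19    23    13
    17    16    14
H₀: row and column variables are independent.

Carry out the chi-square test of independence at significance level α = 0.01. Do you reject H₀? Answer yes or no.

Row totals [55, 47], col totals [36, 39, 27], n=102
χ² = (19−19.41)²/19.41 + (23−21.03)²/21.03 + (13−14.56)²/14.56 + (17−16.59)²/16.59 + (16−17.97)²/17.97 + (14−12.44)²/12.44 = 0.7819
df = 2
p-value (upper-tail) = 0.67641
At α=0.01: p ≥ α → fail to reject H₀

reject H₀: no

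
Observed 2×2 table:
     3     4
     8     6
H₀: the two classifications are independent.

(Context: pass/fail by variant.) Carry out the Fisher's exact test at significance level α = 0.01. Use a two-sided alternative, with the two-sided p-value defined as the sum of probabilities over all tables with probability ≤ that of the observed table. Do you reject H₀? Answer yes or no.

Margins: r₁=7, r₂=14, c₁=11, c₂=10, n=21
p_obs = C(7,3)·C(14,8)/C(21,11); sum pmf over tables with pmf ≤ p_obs
p-value (two-sided) = 0.65944
At α=0.01: p ≥ α → fail to reject H₀

reject H₀: no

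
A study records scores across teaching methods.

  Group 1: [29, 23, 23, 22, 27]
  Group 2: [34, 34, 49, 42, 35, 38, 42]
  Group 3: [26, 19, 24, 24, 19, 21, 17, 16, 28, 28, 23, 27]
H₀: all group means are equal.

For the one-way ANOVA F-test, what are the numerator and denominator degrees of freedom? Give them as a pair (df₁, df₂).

degrees of freedom = [2, 21]

k = 3 groups, N = 24 total
df = (k−1, N−k) = (3−1, 24−3) = (2, 21)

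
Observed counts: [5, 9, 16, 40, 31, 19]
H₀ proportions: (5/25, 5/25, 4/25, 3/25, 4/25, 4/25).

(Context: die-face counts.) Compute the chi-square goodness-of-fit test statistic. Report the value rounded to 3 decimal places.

test statistic = 77.715

n = 120; E_i = n·p_i = [24.00, 24.00, 19.20, 14.40, 19.20, 19.20]
χ² = (5−24.00)²/24.00 + (9−24.00)²/24.00 + (16−19.20)²/19.20 + (40−14.40)²/14.40 + (31−19.20)²/19.20 + (19−19.20)²/19.20 = 77.7153
df = 5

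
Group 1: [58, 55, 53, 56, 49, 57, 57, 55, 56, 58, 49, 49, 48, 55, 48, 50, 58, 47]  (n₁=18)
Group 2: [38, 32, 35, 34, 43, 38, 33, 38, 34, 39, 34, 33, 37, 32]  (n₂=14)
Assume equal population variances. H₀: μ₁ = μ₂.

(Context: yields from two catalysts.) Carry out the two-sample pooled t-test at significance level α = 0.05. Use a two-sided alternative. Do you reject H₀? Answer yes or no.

reject H₀: yes

x̄₁=53.222, s₁=4.052, n₁=18
x̄₂=35.714, s₂=3.197, n₂=14
s_p² = [17·4.052² + 13·3.197²]/30 = 13.7323
SE = √(s_p²·(1/18+1/14)) = 1.3205
t = (53.222−35.714)/1.3205 = 13.2583
df = 30
p-value (two-sided) = 0.00000
At α=0.05: p < α → reject H₀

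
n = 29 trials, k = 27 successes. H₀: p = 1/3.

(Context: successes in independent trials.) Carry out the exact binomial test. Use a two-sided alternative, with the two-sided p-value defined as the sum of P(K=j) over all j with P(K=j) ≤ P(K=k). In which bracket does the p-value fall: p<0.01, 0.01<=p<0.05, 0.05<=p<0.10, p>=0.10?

Exact binomial: n=29, k=27, p₀=1/3=0.3333
P(X=j) = C(n,j)·p₀^j·(1−p₀)^(n−j); p = Σ P(X=j) over j with P(X=j) ≤ P(X=27)
p-value (two-sided) = 0.00000
→ bracket: p<0.01

p-value bracket: p<0.01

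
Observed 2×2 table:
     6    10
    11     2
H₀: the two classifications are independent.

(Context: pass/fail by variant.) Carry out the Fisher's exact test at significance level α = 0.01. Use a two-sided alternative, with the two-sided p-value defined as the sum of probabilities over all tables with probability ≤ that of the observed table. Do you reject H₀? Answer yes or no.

Margins: r₁=16, r₂=13, c₁=17, c₂=12, n=29
p_obs = C(16,6)·C(13,11)/C(29,17); sum pmf over tables with pmf ≤ p_obs
p-value (two-sided) = 0.02157
At α=0.01: p ≥ α → fail to reject H₀

reject H₀: no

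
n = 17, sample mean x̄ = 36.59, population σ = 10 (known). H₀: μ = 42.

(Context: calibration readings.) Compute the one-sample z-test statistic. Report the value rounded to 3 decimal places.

SE = σ/√n = 10/√17 = 2.4254
z = (x̄−μ₀)/SE = (36.59−42)/2.4254 = -2.2306

test statistic = -2.231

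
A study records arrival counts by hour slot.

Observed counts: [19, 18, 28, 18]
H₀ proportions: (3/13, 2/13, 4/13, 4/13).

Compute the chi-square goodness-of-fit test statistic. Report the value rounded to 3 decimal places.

n = 83; E_i = n·p_i = [19.15, 12.77, 25.54, 25.54]
χ² = (19−19.15)²/19.15 + (18−12.77)²/12.77 + (28−25.54)²/25.54 + (18−25.54)²/25.54 = 4.6064
df = 3

test statistic = 4.606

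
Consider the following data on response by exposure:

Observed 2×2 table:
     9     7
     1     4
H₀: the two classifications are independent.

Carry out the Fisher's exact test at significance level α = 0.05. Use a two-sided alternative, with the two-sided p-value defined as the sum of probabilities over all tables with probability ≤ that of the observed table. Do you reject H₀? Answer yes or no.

Margins: r₁=16, r₂=5, c₁=10, c₂=11, n=21
p_obs = C(16,9)·C(5,1)/C(21,10); sum pmf over tables with pmf ≤ p_obs
p-value (two-sided) = 0.31078
At α=0.05: p ≥ α → fail to reject H₀

reject H₀: no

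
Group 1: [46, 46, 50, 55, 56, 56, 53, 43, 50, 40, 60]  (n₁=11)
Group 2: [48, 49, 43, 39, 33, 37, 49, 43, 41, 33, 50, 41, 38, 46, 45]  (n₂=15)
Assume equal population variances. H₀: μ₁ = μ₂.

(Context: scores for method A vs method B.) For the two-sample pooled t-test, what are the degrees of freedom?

degrees of freedom = 24

df = n₁ + n₂ − 2 = 11 + 15 − 2 = 24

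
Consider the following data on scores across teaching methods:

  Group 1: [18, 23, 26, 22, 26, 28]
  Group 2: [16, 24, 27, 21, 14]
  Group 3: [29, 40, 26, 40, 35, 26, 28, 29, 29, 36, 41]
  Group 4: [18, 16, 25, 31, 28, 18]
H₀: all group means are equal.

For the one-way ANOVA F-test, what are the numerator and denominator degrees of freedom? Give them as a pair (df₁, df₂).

k = 4 groups, N = 28 total
df = (k−1, N−k) = (4−1, 28−4) = (3, 24)

degrees of freedom = [3, 24]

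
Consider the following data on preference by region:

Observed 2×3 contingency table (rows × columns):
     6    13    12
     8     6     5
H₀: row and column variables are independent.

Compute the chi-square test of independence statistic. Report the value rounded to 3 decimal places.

Row totals [31, 19], col totals [14, 19, 17], n=50
χ² = (6−8.68)²/8.68 + (13−11.78)²/11.78 + (12−10.54)²/10.54 + (8−5.32)²/5.32 + (6−7.22)²/7.22 + (5−6.46)²/6.46 = 3.0422
df = 2

test statistic = 3.042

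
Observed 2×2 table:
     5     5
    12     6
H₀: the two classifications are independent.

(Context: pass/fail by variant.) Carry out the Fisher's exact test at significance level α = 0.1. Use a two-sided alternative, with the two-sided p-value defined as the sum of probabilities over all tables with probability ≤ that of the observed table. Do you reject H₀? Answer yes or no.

reject H₀: no

Margins: r₁=10, r₂=18, c₁=17, c₂=11, n=28
p_obs = C(10,5)·C(18,12)/C(28,17); sum pmf over tables with pmf ≤ p_obs
p-value (two-sided) = 0.44426
At α=0.1: p ≥ α → fail to reject H₀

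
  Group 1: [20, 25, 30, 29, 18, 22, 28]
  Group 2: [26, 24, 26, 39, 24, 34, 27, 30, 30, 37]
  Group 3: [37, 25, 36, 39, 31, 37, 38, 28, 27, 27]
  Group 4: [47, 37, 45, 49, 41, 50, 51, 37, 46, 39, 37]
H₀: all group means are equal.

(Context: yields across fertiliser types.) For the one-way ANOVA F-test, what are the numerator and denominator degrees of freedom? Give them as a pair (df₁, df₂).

k = 4 groups, N = 38 total
df = (k−1, N−k) = (4−1, 38−4) = (3, 34)

degrees of freedom = [3, 34]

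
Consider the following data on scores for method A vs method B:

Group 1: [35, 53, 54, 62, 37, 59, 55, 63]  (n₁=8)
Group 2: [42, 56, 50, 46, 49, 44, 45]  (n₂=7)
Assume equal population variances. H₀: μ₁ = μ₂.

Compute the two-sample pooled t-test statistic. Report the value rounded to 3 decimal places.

x̄₁=52.250, s₁=10.674, n₁=8
x̄₂=47.429, s₂=4.685, n₂=7
s_p² = [7·10.674² + 6·4.685²]/13 = 71.4780
SE = √(s_p²·(1/8+1/7)) = 4.3756
t = (52.250−47.429)/4.3756 = 1.1019
df = 13

test statistic = 1.102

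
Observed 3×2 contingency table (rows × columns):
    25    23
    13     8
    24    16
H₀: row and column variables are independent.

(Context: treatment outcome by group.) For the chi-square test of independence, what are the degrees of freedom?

degrees of freedom = 2

df = (r−1)(c−1) = (3−1)·(2−1) = 2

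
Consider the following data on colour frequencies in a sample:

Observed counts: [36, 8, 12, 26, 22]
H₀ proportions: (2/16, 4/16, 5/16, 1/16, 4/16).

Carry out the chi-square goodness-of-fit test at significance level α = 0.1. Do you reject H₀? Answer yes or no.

reject H₀: yes

n = 104; E_i = n·p_i = [13.00, 26.00, 32.50, 6.50, 26.00]
χ² = (36−13.00)²/13.00 + (8−26.00)²/26.00 + (12−32.50)²/32.50 + (26−6.50)²/6.50 + (22−26.00)²/26.00 = 125.2000
df = 4
p-value (upper-tail) = 0.00000
At α=0.1: p < α → reject H₀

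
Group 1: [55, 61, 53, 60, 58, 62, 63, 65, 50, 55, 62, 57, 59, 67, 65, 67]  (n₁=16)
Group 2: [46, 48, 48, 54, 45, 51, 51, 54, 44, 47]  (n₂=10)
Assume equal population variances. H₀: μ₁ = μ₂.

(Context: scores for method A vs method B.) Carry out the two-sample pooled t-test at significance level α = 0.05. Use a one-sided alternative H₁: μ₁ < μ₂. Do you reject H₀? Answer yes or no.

x̄₁=59.938, s₁=5.026, n₁=16
x̄₂=48.800, s₂=3.553, n₂=10
s_p² = [15·5.026² + 9·3.553²]/24 = 20.5224
SE = √(s_p²·(1/16+1/10)) = 1.8262
t = (59.938−48.800)/1.8262 = 6.0988
df = 24
p-value (one-sided, H₁ less) = 1.00000
At α=0.05: p ≥ α → fail to reject H₀

reject H₀: no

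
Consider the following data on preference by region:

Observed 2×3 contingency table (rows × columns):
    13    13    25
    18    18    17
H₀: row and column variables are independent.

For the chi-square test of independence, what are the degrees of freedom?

df = (r−1)(c−1) = (2−1)·(3−1) = 2

degrees of freedom = 2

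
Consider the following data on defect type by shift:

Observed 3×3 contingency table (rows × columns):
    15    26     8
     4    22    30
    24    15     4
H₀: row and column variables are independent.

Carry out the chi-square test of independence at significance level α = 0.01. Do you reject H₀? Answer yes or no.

Row totals [49, 56, 43], col totals [43, 63, 42], n=148
χ² = (15−14.24)²/14.24 + (26−20.86)²/20.86 + (8−13.91)²/13.91 + (4−16.27)²/16.27 + (22−23.84)²/23.84 + (30−15.89)²/15.89 + (24−12.49)²/12.49 + (15−18.30)²/18.30 + (4−12.20)²/12.20 = 42.4448
df = 4
p-value (upper-tail) = 0.00000
At α=0.01: p < α → reject H₀

reject H₀: yes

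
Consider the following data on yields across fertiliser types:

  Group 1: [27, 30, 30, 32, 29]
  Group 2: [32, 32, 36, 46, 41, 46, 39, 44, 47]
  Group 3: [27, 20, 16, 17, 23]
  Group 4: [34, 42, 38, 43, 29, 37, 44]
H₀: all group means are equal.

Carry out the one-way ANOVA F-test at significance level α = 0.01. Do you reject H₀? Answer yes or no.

Group means [29.60, 40.33, 20.60, 38.14], grand mean 33.885
SSB = Σnᵢ(x̄ᵢ−x̄)² = 1475.397; SSW = ΣΣ(x−x̄ᵢ)² = 551.257
MSB = 1475.397/3 = 491.7989; MSW = 551.257/22 = 25.0571
F = MSB/MSW = 19.6271
df = (3, 22)
p-value (upper-tail) = 0.00000
At α=0.01: p < α → reject H₀

reject H₀: yes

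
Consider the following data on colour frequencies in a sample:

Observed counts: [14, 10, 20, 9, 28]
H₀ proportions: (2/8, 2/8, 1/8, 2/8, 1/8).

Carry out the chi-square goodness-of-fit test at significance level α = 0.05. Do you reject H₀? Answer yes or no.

n = 81; E_i = n·p_i = [20.25, 20.25, 10.12, 20.25, 10.12]
χ² = (14−20.25)²/20.25 + (10−20.25)²/20.25 + (20−10.12)²/10.12 + (9−20.25)²/20.25 + (28−10.12)²/10.12 = 54.5556
df = 4
p-value (upper-tail) = 0.00000
At α=0.05: p < α → reject H₀

reject H₀: yes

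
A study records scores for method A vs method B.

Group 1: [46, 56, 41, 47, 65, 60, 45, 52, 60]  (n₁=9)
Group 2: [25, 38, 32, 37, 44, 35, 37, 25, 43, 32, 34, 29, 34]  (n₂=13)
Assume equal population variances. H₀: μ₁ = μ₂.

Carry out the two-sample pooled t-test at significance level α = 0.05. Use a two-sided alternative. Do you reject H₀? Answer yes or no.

reject H₀: yes

x̄₁=52.444, s₁=8.233, n₁=9
x̄₂=34.231, s₂=5.847, n₂=13
s_p² = [8·8.233² + 12·5.847²]/20 = 47.6265
SE = √(s_p²·(1/9+1/13)) = 2.9926
t = (52.444−34.231)/2.9926 = 6.0863
df = 20
p-value (two-sided) = 0.00001
At α=0.05: p < α → reject H₀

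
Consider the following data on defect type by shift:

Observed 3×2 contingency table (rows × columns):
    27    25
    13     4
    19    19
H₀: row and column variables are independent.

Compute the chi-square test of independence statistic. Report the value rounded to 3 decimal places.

test statistic = 3.750

Row totals [52, 17, 38], col totals [59, 48], n=107
χ² = (27−28.67)²/28.67 + (25−23.33)²/23.33 + (13−9.37)²/9.37 + (4−7.63)²/7.63 + (19−20.95)²/20.95 + (19−17.05)²/17.05 = 3.7504
df = 2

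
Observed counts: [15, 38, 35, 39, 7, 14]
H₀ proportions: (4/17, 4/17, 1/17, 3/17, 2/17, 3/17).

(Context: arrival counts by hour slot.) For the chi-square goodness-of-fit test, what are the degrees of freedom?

df = k − 1 = 6 − 1 = 5

degrees of freedom = 5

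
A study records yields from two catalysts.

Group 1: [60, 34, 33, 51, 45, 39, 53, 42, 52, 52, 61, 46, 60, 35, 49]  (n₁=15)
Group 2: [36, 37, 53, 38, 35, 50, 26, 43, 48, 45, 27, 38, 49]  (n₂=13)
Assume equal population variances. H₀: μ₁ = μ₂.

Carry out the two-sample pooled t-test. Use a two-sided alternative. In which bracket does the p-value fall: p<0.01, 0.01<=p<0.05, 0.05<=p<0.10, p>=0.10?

p-value bracket: 0.01<=p<0.05

x̄₁=47.467, s₁=9.410, n₁=15
x̄₂=40.385, s₂=8.510, n₂=13
s_p² = [14·9.410² + 12·8.510²]/26 = 81.1081
SE = √(s_p²·(1/15+1/13)) = 3.4127
t = (47.467−40.385)/3.4127 = 2.0752
df = 26
p-value (two-sided) = 0.04800
→ bracket: 0.01<=p<0.05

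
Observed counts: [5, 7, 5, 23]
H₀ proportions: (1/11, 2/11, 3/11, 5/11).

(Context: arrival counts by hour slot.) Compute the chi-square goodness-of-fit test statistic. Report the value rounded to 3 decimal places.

n = 40; E_i = n·p_i = [3.64, 7.27, 10.91, 18.18]
χ² = (5−3.64)²/3.64 + (7−7.27)²/7.27 + (5−10.91)²/10.91 + (23−18.18)²/18.18 = 4.9992
df = 3

test statistic = 4.999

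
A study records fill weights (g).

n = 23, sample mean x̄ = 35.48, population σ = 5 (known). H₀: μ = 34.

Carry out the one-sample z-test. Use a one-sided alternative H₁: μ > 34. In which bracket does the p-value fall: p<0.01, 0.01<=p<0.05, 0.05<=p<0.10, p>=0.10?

SE = σ/√n = 5/√23 = 1.0426
z = (x̄−μ₀)/SE = (35.48−34)/1.0426 = 1.4196
p-value (one-sided, H₁ greater) = 0.07787
→ bracket: 0.05<=p<0.10

p-value bracket: 0.05<=p<0.10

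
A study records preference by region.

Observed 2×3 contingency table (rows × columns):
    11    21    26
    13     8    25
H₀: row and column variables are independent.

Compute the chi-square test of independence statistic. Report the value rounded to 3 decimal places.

test statistic = 4.692

Row totals [58, 46], col totals [24, 29, 51], n=104
χ² = (11−13.38)²/13.38 + (21−16.17)²/16.17 + (26−28.44)²/28.44 + (13−10.62)²/10.62 + (8−12.83)²/12.83 + (25−22.56)²/22.56 = 4.6917
df = 2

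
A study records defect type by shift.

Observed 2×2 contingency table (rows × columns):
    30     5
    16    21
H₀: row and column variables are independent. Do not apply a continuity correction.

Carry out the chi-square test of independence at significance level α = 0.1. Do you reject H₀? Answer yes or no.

Row totals [35, 37], col totals [46, 26], n=72
χ² = (30−22.36)²/22.36 + (5−12.64)²/12.64 + (16−23.64)²/23.64 + (21−13.36)²/13.36 = 14.0623
df = 1
p-value (upper-tail) = 0.00018
At α=0.1: p < α → reject H₀

reject H₀: yes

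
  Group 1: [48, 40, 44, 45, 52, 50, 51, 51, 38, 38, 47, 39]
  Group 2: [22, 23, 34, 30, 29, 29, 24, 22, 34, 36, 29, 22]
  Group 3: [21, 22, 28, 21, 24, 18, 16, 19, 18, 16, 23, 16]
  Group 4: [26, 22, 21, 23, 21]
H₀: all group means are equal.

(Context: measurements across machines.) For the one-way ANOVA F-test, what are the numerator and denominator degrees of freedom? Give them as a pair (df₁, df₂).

degrees of freedom = [3, 37]

k = 4 groups, N = 41 total
df = (k−1, N−k) = (4−1, 41−4) = (3, 37)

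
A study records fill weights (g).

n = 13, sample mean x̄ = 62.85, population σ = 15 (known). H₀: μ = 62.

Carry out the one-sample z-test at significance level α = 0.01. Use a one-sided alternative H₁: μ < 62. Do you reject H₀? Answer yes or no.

SE = σ/√n = 15/√13 = 4.1603
z = (x̄−μ₀)/SE = (62.85−62)/4.1603 = 0.2043
p-value (one-sided, H₁ less) = 0.58095
At α=0.01: p ≥ α → fail to reject H₀

reject H₀: no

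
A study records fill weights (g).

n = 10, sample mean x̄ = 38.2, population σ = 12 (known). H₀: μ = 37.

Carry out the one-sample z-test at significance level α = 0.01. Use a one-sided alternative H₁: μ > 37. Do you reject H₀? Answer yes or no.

reject H₀: no

SE = σ/√n = 12/√10 = 3.7947
z = (x̄−μ₀)/SE = (38.2−37)/3.7947 = 0.3162
p-value (one-sided, H₁ greater) = 0.37591
At α=0.01: p ≥ α → fail to reject H₀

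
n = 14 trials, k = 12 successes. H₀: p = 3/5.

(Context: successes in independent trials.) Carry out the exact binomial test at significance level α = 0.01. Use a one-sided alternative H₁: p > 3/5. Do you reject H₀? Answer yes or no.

Exact binomial: n=14, k=12, p₀=3/5=0.6000
P(X≥12) from Σ C(n,i)·p₀^i·(1−p₀)^(n−i)
p-value (one-sided, H₁ greater) = 0.03979
At α=0.01: p ≥ α → fail to reject H₀

reject H₀: no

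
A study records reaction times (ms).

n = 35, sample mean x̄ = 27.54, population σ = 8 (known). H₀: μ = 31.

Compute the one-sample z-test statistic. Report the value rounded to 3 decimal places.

test statistic = -2.559

SE = σ/√n = 8/√35 = 1.3522
z = (x̄−μ₀)/SE = (27.54−31)/1.3522 = -2.5587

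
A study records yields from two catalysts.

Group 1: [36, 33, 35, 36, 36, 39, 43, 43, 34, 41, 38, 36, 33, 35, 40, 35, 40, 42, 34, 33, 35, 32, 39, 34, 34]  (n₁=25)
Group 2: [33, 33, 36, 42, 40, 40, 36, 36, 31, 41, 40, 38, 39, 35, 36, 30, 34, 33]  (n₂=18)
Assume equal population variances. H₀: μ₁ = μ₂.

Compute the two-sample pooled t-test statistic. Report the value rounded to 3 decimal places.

x̄₁=36.640, s₁=3.328, n₁=25
x̄₂=36.278, s₂=3.545, n₂=18
s_p² = [24·3.328² + 17·3.545²]/41 = 11.6920
SE = √(s_p²·(1/25+1/18)) = 1.0570
t = (36.640−36.278)/1.0570 = 0.3427
df = 41

test statistic = 0.343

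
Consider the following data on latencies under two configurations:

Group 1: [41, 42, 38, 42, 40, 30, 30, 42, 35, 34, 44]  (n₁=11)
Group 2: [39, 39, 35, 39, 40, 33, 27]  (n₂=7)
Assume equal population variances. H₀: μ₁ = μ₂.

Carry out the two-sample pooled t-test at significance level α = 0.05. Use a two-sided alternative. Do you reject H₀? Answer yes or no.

x̄₁=38.000, s₁=5.000, n₁=11
x̄₂=36.000, s₂=4.726, n₂=7
s_p² = [10·5.000² + 6·4.726²]/16 = 24.0000
SE = √(s_p²·(1/11+1/7)) = 2.3686
t = (38.000−36.000)/2.3686 = 0.8444
df = 16
p-value (two-sided) = 0.41091
At α=0.05: p ≥ α → fail to reject H₀

reject H₀: no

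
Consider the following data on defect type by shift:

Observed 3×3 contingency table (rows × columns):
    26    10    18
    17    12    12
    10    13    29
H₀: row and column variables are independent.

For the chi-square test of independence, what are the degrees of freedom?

degrees of freedom = 4

df = (r−1)(c−1) = (3−1)·(3−1) = 4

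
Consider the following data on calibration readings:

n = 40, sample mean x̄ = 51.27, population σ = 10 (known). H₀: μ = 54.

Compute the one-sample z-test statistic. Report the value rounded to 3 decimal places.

test statistic = -1.727

SE = σ/√n = 10/√40 = 1.5811
z = (x̄−μ₀)/SE = (51.27−54)/1.5811 = -1.7266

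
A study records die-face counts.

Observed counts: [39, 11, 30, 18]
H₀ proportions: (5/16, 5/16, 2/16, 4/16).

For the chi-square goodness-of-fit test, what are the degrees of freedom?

degrees of freedom = 3

df = k − 1 = 4 − 1 = 3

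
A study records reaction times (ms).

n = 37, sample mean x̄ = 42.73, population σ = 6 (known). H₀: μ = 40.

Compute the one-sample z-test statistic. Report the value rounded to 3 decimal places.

test statistic = 2.768

SE = σ/√n = 6/√37 = 0.9864
z = (x̄−μ₀)/SE = (42.73−40)/0.9864 = 2.7677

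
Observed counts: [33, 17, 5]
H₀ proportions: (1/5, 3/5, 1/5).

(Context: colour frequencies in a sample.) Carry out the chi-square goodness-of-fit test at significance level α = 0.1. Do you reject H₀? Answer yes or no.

reject H₀: yes

n = 55; E_i = n·p_i = [11.00, 33.00, 11.00]
χ² = (33−11.00)²/11.00 + (17−33.00)²/33.00 + (5−11.00)²/11.00 = 55.0303
df = 2
p-value (upper-tail) = 0.00000
At α=0.1: p < α → reject H₀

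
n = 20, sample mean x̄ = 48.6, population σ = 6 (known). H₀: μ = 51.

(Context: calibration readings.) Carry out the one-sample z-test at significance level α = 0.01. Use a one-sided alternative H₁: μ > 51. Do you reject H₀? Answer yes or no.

reject H₀: no

SE = σ/√n = 6/√20 = 1.3416
z = (x̄−μ₀)/SE = (48.6−51)/1.3416 = -1.7889
p-value (one-sided, H₁ greater) = 0.96318
At α=0.01: p ≥ α → fail to reject H₀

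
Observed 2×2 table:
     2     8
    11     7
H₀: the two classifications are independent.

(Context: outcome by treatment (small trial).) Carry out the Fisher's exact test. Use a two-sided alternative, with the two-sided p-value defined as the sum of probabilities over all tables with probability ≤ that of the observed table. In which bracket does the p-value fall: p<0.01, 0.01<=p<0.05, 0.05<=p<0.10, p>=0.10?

Margins: r₁=10, r₂=18, c₁=13, c₂=15, n=28
p_obs = C(10,2)·C(18,11)/C(28,13); sum pmf over tables with pmf ≤ p_obs
p-value (two-sided) = 0.05457
→ bracket: 0.05<=p<0.10

p-value bracket: 0.05<=p<0.10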